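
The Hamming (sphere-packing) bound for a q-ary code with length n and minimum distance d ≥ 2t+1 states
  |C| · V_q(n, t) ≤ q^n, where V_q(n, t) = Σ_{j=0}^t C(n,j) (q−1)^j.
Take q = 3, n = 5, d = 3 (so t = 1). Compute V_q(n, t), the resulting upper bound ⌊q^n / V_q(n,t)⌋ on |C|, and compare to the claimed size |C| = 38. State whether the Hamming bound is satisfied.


V_q(n, t) = 11, q^n = 243, Hamming bound = 22, |C| = 38 > bound (violated).

Step 1: Compute V_q(n, t) = Σ_{j=0}^1 C(n, j) (q−1)^j.
  j = 0: C(5,0)·(2)^0 = 1·1 = 1.
  j = 1: C(5,1)·(2)^1 = 5·2 = 10.
  V_q(n, t) = 1 + 10 = 11.
Step 2: q^n = 3^5 = 243.
Step 3: Hamming bound ⌊q^n / V_q(n,t)⌋ = ⌊243/11⌋ = 22.
Step 4: Compare |C| = 38 to 22: violated.
The claimed |C| lies above the Hamming bound, so no 3-ary code of length 5 with d ≥ 3 can have 38 codewords.


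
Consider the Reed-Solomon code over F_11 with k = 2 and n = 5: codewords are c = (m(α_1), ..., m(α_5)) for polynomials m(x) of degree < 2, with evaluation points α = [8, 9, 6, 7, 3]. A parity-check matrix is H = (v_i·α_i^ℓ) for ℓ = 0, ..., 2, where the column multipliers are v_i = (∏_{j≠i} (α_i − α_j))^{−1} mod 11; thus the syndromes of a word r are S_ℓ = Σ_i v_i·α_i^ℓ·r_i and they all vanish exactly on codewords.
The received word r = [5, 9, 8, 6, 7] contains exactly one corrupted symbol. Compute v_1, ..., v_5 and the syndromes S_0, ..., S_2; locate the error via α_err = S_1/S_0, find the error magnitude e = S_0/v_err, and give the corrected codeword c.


S = (2, 3, 10), error at position 4, error magnitude e = 5, c = [5, 9, 8, 1, 7].

Step 1: column multipliers v_i = (∏_{j≠i}(α_i − α_j))^{−1} mod 11.
  i = 1 (α = 8): (8−9)(8−6)(8−7)(8−3) = (−1)·2·1·5 = −10 ≡ 1, so v_1 = 1^{−1} = 1 (mod 11).
  i = 2 (α = 9): (9−8)(9−6)(9−7)(9−3) = 1·3·2·6 = 36 ≡ 3, so v_2 = 3^{−1} = 4 (mod 11).
  i = 3 (α = 6): (6−8)(6−9)(6−7)(6−3) = (−2)·(−3)·(−1)·3 = −18 ≡ 4, so v_3 = 4^{−1} = 3 (mod 11).
  i = 4 (α = 7): (7−8)(7−9)(7−6)(7−3) = (−1)·(−2)·1·4 = 8 ≡ 8, so v_4 = 8^{−1} = 7 (mod 11).
  i = 5 (α = 3): (3−8)(3−9)(3−6)(3−7) = (−5)·(−6)·(−3)·(−4) = 360 ≡ 8, so v_5 = 8^{−1} = 7 (mod 11).
  v = [1, 4, 3, 7, 7].
Step 2: syndromes of r = [5, 9, 8, 6, 7] (all sums mod 11).
  S_0 = Σ v_i r_i = 1·5 + 4·9 + 3·8 + 7·6 + 7·7 = 156 ≡ 2.
  S_1 = Σ v_i α_i r_i = 1·8·5 + 4·9·9 + 3·6·8 + 7·7·6 + 7·3·7 = 949 ≡ 3.
  α_i^2 mod 11 = [9, 4, 3, 5, 9].
  S_2 = Σ v_i α_i^2 r_i = 1·9·5 + 4·4·9 + 3·3·8 + 7·5·6 + 7·9·7 = 912 ≡ 10.
  S = (2, 3, 10) ≠ 0, so r is not a codeword (an error is present).
Step 3: locate the error. For a single error e at position i, S_ℓ = v_i·e·α_i^ℓ, so α_err = S_1/S_0.
  S_0^{−1} = 2^{−1} = 6 (mod 11), so α_err = 3·6 = 18 ≡ 7 = α_4. Error position i = 4.
  Consistency check: S_2/S_1 = 10·4 = 40 ≡ 7 = α_err ✓ (single-error assumption holds).
Step 4: error magnitude e = S_0/v_4 = S_0·∏_{j≠4}(α_4 − α_j) = 2·8 = 16 ≡ 5 (mod 11).
Step 5: correct position 4: c_4 = r_4 − e = 6 − 5 ≡ 1 (mod 11). Hence c = [5, 9, 8, 1, 7].
  Check: interpolating c through the α_i gives m(x) = 6 + 4·x (degree < 2) with m(α_i) = c_i for every i, so c is indeed a codeword.


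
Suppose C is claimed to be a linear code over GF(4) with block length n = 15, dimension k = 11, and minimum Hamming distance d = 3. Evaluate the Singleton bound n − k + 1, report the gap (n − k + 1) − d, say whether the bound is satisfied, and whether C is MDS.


Singleton RHS = n − k + 1 = 5, slack = 2, bound satisfied, not MDS.

Singleton bound: d ≤ n − k + 1.
Here n = 15, k = 11, so n − k + 1 = 5.
Given d = 3, check d ≤ 5: YES.
Slack = (n − k + 1) − d = 2.
The code is NOT MDS (slack = 2 > 0).
Description: the claimed parameters are [15, 11, 3]_4; such a code would be non-MDS.


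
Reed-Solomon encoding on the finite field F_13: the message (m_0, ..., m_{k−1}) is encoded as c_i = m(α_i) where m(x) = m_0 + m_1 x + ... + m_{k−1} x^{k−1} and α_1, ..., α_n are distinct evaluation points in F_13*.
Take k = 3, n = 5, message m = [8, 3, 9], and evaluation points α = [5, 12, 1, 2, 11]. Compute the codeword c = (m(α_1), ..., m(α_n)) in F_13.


c = [1, 1, 7, 11, 12]

Message polynomial: m(x) = 8 + 3·x + 9·x^2 (mod 13).
For each evaluation point α_i, compute m(α_i) mod 13:
  α_1 = 5: Horner steps 9 → 9 → 1, so m(5) = 1.
  α_2 = 12: Horner steps 9 → 7 → 1, so m(12) = 1.
  α_3 = 1: Horner steps 9 → 12 → 7, so m(1) = 7.
  α_4 = 2: Horner steps 9 → 8 → 11, so m(2) = 11.
  α_5 = 11: Horner steps 9 → 11 → 12, so m(11) = 12.
Codeword c = [1, 1, 7, 11, 12] ∈ F_13^5.


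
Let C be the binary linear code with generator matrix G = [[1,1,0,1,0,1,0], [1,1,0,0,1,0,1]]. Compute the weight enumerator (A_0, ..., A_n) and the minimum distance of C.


Weight distribution: A_0 = 1, A_4 = 3. Minimum distance d = 4.

Enumerate all 2^2 = 4 messages m ∈ F_2^2.
For each, compute codeword c = mG in F_2^7, then tally its weight.
  m = 00 → c = 0000000, weight = 0.
  m = 10 → c = 1101010, weight = 4.
  m = 01 → c = 1100101, weight = 4.
  m = 11 → c = 0001111, weight = 4.
Tally weights:
  weight 0: 1 codewords.
  weight 4: 3 codewords.
Minimum distance d = smallest w > 0 with A_w > 0 = 4.
Sanity: Σ A_w = 4 = 2^2 = 4 ✓.


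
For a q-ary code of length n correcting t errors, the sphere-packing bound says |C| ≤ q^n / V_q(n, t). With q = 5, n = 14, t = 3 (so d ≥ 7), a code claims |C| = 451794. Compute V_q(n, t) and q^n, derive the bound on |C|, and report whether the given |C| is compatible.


V_q(n, t) = 24809, q^n = 6103515625, Hamming bound = 246020, |C| = 451794 > bound (violated).

Step 1: Compute V_q(n, t) = Σ_{j=0}^3 C(n, j) (q−1)^j.
  j = 0: C(14,0)·(4)^0 = 1·1 = 1.
  j = 1: C(14,1)·(4)^1 = 14·4 = 56.
  j = 2: C(14,2)·(4)^2 = 91·16 = 1456.
  j = 3: C(14,3)·(4)^3 = 364·64 = 23296.
  V_q(n, t) = 1 + 56 + 1456 + 23296 = 24809.
Step 2: q^n = 5^14 = 6103515625.
Step 3: Hamming bound ⌊q^n / V_q(n,t)⌋ = ⌊6103515625/24809⌋ = 246020.
Step 4: Compare |C| = 451794 to 246020: violated.
The claimed |C| lies above the Hamming bound, so no 5-ary code of length 14 with d ≥ 7 can have 451794 codewords.


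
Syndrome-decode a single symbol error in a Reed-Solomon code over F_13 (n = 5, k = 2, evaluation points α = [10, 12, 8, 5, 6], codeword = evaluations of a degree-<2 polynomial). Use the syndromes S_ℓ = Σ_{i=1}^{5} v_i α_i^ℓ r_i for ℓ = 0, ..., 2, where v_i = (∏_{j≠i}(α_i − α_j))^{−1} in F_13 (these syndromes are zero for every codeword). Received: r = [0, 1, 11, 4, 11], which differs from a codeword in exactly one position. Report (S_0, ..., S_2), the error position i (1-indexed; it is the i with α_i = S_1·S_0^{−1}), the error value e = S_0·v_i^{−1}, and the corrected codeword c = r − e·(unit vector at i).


S = (10, 2, 3), error at position 3, error magnitude e = 12, c = [0, 1, 12, 4, 11].

Step 1: column multipliers v_i = (∏_{j≠i}(α_i − α_j))^{−1} mod 13.
  i = 1 (α = 10): (10−12)(10−8)(10−5)(10−6) = (−2)·2·5·4 = −80 ≡ 11, so v_1 = 11^{−1} = 6 (mod 13).
  i = 2 (α = 12): (12−10)(12−8)(12−5)(12−6) = 2·4·7·6 = 336 ≡ 11, so v_2 = 11^{−1} = 6 (mod 13).
  i = 3 (α = 8): (8−10)(8−12)(8−5)(8−6) = (−2)·(−4)·3·2 = 48 ≡ 9, so v_3 = 9^{−1} = 3 (mod 13).
  i = 4 (α = 5): (5−10)(5−12)(5−8)(5−6) = (−5)·(−7)·(−3)·(−1) = 105 ≡ 1, so v_4 = 1^{−1} = 1 (mod 13).
  i = 5 (α = 6): (6−10)(6−12)(6−8)(6−5) = (−4)·(−6)·(−2)·1 = −48 ≡ 4, so v_5 = 4^{−1} = 10 (mod 13).
  v = [6, 6, 3, 1, 10].
Step 2: syndromes of r = [0, 1, 11, 4, 11] (all sums mod 13).
  S_0 = Σ v_i r_i = 6·0 + 6·1 + 3·11 + 1·4 + 10·11 = 153 ≡ 10.
  S_1 = Σ v_i α_i r_i = 6·10·0 + 6·12·1 + 3·8·11 + 1·5·4 + 10·6·11 = 1016 ≡ 2.
  α_i^2 mod 13 = [9, 1, 12, 12, 10].
  S_2 = Σ v_i α_i^2 r_i = 6·9·0 + 6·1·1 + 3·12·11 + 1·12·4 + 10·10·11 = 1550 ≡ 3.
  S = (10, 2, 3) ≠ 0, so r is not a codeword (an error is present).
Step 3: locate the error. For a single error e at position i, S_ℓ = v_i·e·α_i^ℓ, so α_err = S_1/S_0.
  S_0^{−1} = 10^{−1} = 4 (mod 13), so α_err = 2·4 = 8 ≡ 8 = α_3. Error position i = 3.
  Consistency check: S_2/S_1 = 3·7 = 21 ≡ 8 = α_err ✓ (single-error assumption holds).
Step 4: error magnitude e = S_0/v_3 = S_0·∏_{j≠3}(α_3 − α_j) = 10·9 = 90 ≡ 12 (mod 13).
Step 5: correct position 3: c_3 = r_3 − e = 11 − 12 ≡ 12 (mod 13). Hence c = [0, 1, 12, 4, 11].
  Check: interpolating c through the α_i gives m(x) = 8 + 7·x (degree < 2) with m(α_i) = c_i for every i, so c is indeed a codeword.


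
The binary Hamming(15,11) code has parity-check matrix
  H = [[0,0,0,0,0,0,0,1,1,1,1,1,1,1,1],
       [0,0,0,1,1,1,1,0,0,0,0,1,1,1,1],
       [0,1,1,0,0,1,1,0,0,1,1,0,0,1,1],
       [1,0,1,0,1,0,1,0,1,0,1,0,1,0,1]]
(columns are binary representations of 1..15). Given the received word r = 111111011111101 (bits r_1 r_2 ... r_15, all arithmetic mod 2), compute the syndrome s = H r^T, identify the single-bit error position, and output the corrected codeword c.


s = (1, 0, 0, 1)^T, error position = 9, corrected codeword c = 111111010111101

Compute s = H r^T mod 2 one row at a time:
  s_1 = 1 + 1 + 1 + 1 + 1 + 1 + 0 + 1 = 7 ≡ 1 (mod 2).
  s_2 = 1 + 1 + 1 + 0 + 1 + 1 + 0 + 1 = 6 ≡ 0 (mod 2).
  s_3 = 1 + 1 + 1 + 0 + 1 + 1 + 0 + 1 = 6 ≡ 0 (mod 2).
  s_4 = 1 + 1 + 1 + 0 + 1 + 1 + 1 + 1 = 7 ≡ 1 (mod 2).
s = (1, 0, 0, 1)^T — this equals column 9 of H (binary 1001), so error is at position 9.
Correct: flip bit 9 of r = 111111011111101 to get c = 111111010111101.


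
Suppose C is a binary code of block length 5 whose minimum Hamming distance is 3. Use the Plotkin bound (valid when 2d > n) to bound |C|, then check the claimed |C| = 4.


Plotkin bound M ≤ 6; given |C| = 4 ≤ bound (satisfied).

Check applicability: 2d = 6, n = 5.
2d − n = 1 > 0, so Plotkin applies.
Compute d/(2d−n) = 3/1 ≈ 3.0000.
⌊d/(2d−n)⌋ = 3.
Plotkin bound: M ≤ 2·3 = 6.
Given |C| = 4, check: satisfied.
This |C| is below the Plotkin bound.


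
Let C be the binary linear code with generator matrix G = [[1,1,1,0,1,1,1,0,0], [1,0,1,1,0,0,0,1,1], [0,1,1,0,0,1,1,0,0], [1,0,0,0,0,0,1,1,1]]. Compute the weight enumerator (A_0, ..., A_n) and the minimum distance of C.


Weight distribution: A_0 = 1, A_2 = 1, A_3 = 2, A_4 = 3, A_5 = 4, A_6 = 3, A_7 = 2. Minimum distance d = 2.

Enumerate all 2^4 = 16 messages m ∈ F_2^4.
For each, compute codeword c = mG in F_2^9, then tally its weight.
  m = 0000 → c = 000000000, weight = 0.
  m = 1000 → c = 111011100, weight = 6.
  m = 0100 → c = 101100011, weight = 5.
  m = 1100 → c = 010111111, weight = 7.
  m = 0010 → c = 011001100, weight = 4.
  m = 1010 → c = 100010000, weight = 2.
  m = 0110 → c = 110101111, weight = 7.
  m = 1110 → c = 001110011, weight = 5.
  m = 0001 → c = 100000111, weight = 4.
  m = 1001 → c = 011011011, weight = 6.
  m = 0101 → c = 001100100, weight = 3.
  m = 1101 → c = 110111000, weight = 5.
  m = 0011 → c = 111001011, weight = 6.
  m = 1011 → c = 000010111, weight = 4.
  m = 0111 → c = 010101000, weight = 3.
  m = 1111 → c = 101110100, weight = 5.
Tally weights:
  weight 0: 1 codewords.
  weight 2: 1 codewords.
  weight 3: 2 codewords.
  weight 4: 3 codewords.
  weight 5: 4 codewords.
  weight 6: 3 codewords.
  weight 7: 2 codewords.
Minimum distance d = smallest w > 0 with A_w > 0 = 2.
Sanity: Σ A_w = 16 = 2^4 = 16 ✓.


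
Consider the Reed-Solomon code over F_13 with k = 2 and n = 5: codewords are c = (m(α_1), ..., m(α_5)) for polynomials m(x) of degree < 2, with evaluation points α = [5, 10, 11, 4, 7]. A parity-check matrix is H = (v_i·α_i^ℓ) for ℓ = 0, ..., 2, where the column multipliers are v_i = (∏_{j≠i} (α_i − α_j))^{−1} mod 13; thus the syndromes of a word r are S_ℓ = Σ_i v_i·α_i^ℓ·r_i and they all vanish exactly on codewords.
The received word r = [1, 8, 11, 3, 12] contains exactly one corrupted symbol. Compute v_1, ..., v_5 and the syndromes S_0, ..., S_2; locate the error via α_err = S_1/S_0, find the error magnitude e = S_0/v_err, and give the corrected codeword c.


S = (12, 8, 1), error at position 1, error magnitude e = 8, c = [6, 8, 11, 3, 12].

Step 1: column multipliers v_i = (∏_{j≠i}(α_i − α_j))^{−1} mod 13.
  i = 1 (α = 5): (5−10)(5−11)(5−4)(5−7) = (−5)·(−6)·1·(−2) = −60 ≡ 5, so v_1 = 5^{−1} = 8 (mod 13).
  i = 2 (α = 10): (10−5)(10−11)(10−4)(10−7) = 5·(−1)·6·3 = −90 ≡ 1, so v_2 = 1^{−1} = 1 (mod 13).
  i = 3 (α = 11): (11−5)(11−10)(11−4)(11−7) = 6·1·7·4 = 168 ≡ 12, so v_3 = 12^{−1} = 12 (mod 13).
  i = 4 (α = 4): (4−5)(4−10)(4−11)(4−7) = (−1)·(−6)·(−7)·(−3) = 126 ≡ 9, so v_4 = 9^{−1} = 3 (mod 13).
  i = 5 (α = 7): (7−5)(7−10)(7−11)(7−4) = 2·(−3)·(−4)·3 = 72 ≡ 7, so v_5 = 7^{−1} = 2 (mod 13).
  v = [8, 1, 12, 3, 2].
Step 2: syndromes of r = [1, 8, 11, 3, 12] (all sums mod 13).
  S_0 = Σ v_i r_i = 8·1 + 1·8 + 12·11 + 3·3 + 2·12 = 181 ≡ 12.
  S_1 = Σ v_i α_i r_i = 8·5·1 + 1·10·8 + 12·11·11 + 3·4·3 + 2·7·12 = 1776 ≡ 8.
  α_i^2 mod 13 = [12, 9, 4, 3, 10].
  S_2 = Σ v_i α_i^2 r_i = 8·12·1 + 1·9·8 + 12·4·11 + 3·3·3 + 2·10·12 = 963 ≡ 1.
  S = (12, 8, 1) ≠ 0, so r is not a codeword (an error is present).
Step 3: locate the error. For a single error e at position i, S_ℓ = v_i·e·α_i^ℓ, so α_err = S_1/S_0.
  S_0^{−1} = 12^{−1} = 12 (mod 13), so α_err = 8·12 = 96 ≡ 5 = α_1. Error position i = 1.
  Consistency check: S_2/S_1 = 1·5 = 5 ≡ 5 = α_err ✓ (single-error assumption holds).
Step 4: error magnitude e = S_0/v_1 = S_0·∏_{j≠1}(α_1 − α_j) = 12·5 = 60 ≡ 8 (mod 13).
Step 5: correct position 1: c_1 = r_1 − e = 1 − 8 ≡ 6 (mod 13). Hence c = [6, 8, 11, 3, 12].
  Check: interpolating c through the α_i gives m(x) = 4 + 3·x (degree < 2) with m(α_i) = c_i for every i, so c is indeed a codeword.


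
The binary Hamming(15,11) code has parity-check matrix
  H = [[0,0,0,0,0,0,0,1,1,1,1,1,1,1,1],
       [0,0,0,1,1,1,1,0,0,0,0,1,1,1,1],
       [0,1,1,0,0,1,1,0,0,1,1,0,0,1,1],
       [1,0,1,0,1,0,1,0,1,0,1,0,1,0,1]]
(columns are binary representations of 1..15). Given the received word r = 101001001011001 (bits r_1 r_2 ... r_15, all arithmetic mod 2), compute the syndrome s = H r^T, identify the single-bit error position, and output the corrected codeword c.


s = (0, 1, 0, 1)^T, error position = 5, corrected codeword c = 101011001011001

Compute s = H r^T mod 2 one row at a time:
  s_1 = 0 + 1 + 0 + 1 + 1 + 0 + 0 + 1 = 4 ≡ 0 (mod 2).
  s_2 = 0 + 0 + 1 + 0 + 1 + 0 + 0 + 1 = 3 ≡ 1 (mod 2).
  s_3 = 0 + 1 + 1 + 0 + 0 + 1 + 0 + 1 = 4 ≡ 0 (mod 2).
  s_4 = 1 + 1 + 0 + 0 + 1 + 1 + 0 + 1 = 5 ≡ 1 (mod 2).
s = (0, 1, 0, 1)^T — this equals column 5 of H (binary 0101), so error is at position 5.
Correct: flip bit 5 of r = 101001001011001 to get c = 101011001011001.


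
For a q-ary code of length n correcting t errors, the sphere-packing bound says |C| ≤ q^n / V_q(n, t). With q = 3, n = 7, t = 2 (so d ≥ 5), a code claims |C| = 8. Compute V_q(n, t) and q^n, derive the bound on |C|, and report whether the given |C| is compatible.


V_q(n, t) = 99, q^n = 2187, Hamming bound = 22, |C| = 8 ≤ bound (satisfied).

Step 1: Compute V_q(n, t) = Σ_{j=0}^2 C(n, j) (q−1)^j.
  j = 0: C(7,0)·(2)^0 = 1·1 = 1.
  j = 1: C(7,1)·(2)^1 = 7·2 = 14.
  j = 2: C(7,2)·(2)^2 = 21·4 = 84.
  V_q(n, t) = 1 + 14 + 84 = 99.
Step 2: q^n = 3^7 = 2187.
Step 3: Hamming bound ⌊q^n / V_q(n,t)⌋ = ⌊2187/99⌋ = 22.
Step 4: Compare |C| = 8 to 22: satisfied.
The claimed |C| lies below the Hamming bound.


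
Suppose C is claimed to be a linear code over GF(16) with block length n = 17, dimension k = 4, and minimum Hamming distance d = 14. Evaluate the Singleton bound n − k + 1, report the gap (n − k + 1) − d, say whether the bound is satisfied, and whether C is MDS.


Singleton RHS = n − k + 1 = 14, slack = 0, bound satisfied, MDS.

Singleton bound: d ≤ n − k + 1.
Here n = 17, k = 4, so n − k + 1 = 14.
Given d = 14, check d ≤ 14: YES.
Slack = (n − k + 1) − d = 0.
The code is MDS (slack = 0).
Description: the claimed parameters are [17, 4, 14]_16; such a code would be MDS (meets Singleton bound).


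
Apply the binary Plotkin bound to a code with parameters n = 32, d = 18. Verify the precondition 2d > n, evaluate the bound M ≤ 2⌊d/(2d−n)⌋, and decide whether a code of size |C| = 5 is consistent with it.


Plotkin bound M ≤ 8; given |C| = 5 ≤ bound (satisfied).

Check applicability: 2d = 36, n = 32.
2d − n = 4 > 0, so Plotkin applies.
Compute d/(2d−n) = 18/4 ≈ 4.5000.
⌊d/(2d−n)⌋ = 4.
Plotkin bound: M ≤ 2·4 = 8.
Given |C| = 5, check: satisfied.
This |C| is below the Plotkin bound.


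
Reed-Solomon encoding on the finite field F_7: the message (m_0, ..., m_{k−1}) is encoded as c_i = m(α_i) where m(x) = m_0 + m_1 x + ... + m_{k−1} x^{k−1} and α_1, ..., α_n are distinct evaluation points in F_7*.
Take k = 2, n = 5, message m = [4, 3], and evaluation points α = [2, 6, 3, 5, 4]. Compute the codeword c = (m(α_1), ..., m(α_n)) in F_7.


c = [3, 1, 6, 5, 2]

Message polynomial: m(x) = 4 + 3·x (mod 7).
For each evaluation point α_i, compute m(α_i) mod 7:
  α_1 = 2: Horner steps 3 → 3, so m(2) = 3.
  α_2 = 6: Horner steps 3 → 1, so m(6) = 1.
  α_3 = 3: Horner steps 3 → 6, so m(3) = 6.
  α_4 = 5: Horner steps 3 → 5, so m(5) = 5.
  α_5 = 4: Horner steps 3 → 2, so m(4) = 2.
Codeword c = [3, 1, 6, 5, 2] ∈ F_7^5.


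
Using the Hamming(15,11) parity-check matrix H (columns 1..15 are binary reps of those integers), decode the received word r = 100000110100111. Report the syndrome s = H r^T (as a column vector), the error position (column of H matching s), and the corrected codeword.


s = (1, 0, 0, 0)^T, error position = 8, corrected codeword c = 100000100100111

Compute s = H r^T mod 2 one row at a time:
  s_1 = 1 + 0 + 1 + 0 + 0 + 1 + 1 + 1 = 5 ≡ 1 (mod 2).
  s_2 = 0 + 0 + 0 + 1 + 0 + 1 + 1 + 1 = 4 ≡ 0 (mod 2).
  s_3 = 0 + 0 + 0 + 1 + 1 + 0 + 1 + 1 = 4 ≡ 0 (mod 2).
  s_4 = 1 + 0 + 0 + 1 + 0 + 0 + 1 + 1 = 4 ≡ 0 (mod 2).
s = (1, 0, 0, 0)^T — this equals column 8 of H (binary 1000), so error is at position 8.
Correct: flip bit 8 of r = 100000110100111 to get c = 100000100100111.


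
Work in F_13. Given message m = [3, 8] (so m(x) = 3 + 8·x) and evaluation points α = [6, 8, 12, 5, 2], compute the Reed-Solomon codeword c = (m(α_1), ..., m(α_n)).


c = [12, 2, 8, 4, 6]

Message polynomial: m(x) = 3 + 8·x (mod 13).
For each evaluation point α_i, compute m(α_i) mod 13:
  α_1 = 6: Horner steps 8 → 12, so m(6) = 12.
  α_2 = 8: Horner steps 8 → 2, so m(8) = 2.
  α_3 = 12: Horner steps 8 → 8, so m(12) = 8.
  α_4 = 5: Horner steps 8 → 4, so m(5) = 4.
  α_5 = 2: Horner steps 8 → 6, so m(2) = 6.
Codeword c = [12, 2, 8, 4, 6] ∈ F_13^5.


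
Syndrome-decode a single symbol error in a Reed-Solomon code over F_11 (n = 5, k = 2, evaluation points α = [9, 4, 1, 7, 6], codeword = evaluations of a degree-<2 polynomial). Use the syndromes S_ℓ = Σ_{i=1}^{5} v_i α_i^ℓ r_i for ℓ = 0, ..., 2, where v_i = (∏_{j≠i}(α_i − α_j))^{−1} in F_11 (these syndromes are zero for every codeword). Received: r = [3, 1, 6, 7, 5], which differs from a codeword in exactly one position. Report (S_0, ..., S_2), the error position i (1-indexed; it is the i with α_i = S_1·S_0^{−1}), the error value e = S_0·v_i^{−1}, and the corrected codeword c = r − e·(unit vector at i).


S = (4, 3, 5), error at position 1, error magnitude e = 3, c = [0, 1, 6, 7, 5].

Step 1: column multipliers v_i = (∏_{j≠i}(α_i − α_j))^{−1} mod 11.
  i = 1 (α = 9): (9−4)(9−1)(9−7)(9−6) = 5·8·2·3 = 240 ≡ 9, so v_1 = 9^{−1} = 5 (mod 11).
  i = 2 (α = 4): (4−9)(4−1)(4−7)(4−6) = (−5)·3·(−3)·(−2) = −90 ≡ 9, so v_2 = 9^{−1} = 5 (mod 11).
  i = 3 (α = 1): (1−9)(1−4)(1−7)(1−6) = (−8)·(−3)·(−6)·(−5) = 720 ≡ 5, so v_3 = 5^{−1} = 9 (mod 11).
  i = 4 (α = 7): (7−9)(7−4)(7−1)(7−6) = (−2)·3·6·1 = −36 ≡ 8, so v_4 = 8^{−1} = 7 (mod 11).
  i = 5 (α = 6): (6−9)(6−4)(6−1)(6−7) = (−3)·2·5·(−1) = 30 ≡ 8, so v_5 = 8^{−1} = 7 (mod 11).
  v = [5, 5, 9, 7, 7].
Step 2: syndromes of r = [3, 1, 6, 7, 5] (all sums mod 11).
  S_0 = Σ v_i r_i = 5·3 + 5·1 + 9·6 + 7·7 + 7·5 = 158 ≡ 4.
  S_1 = Σ v_i α_i r_i = 5·9·3 + 5·4·1 + 9·1·6 + 7·7·7 + 7·6·5 = 762 ≡ 3.
  α_i^2 mod 11 = [4, 5, 1, 5, 3].
  S_2 = Σ v_i α_i^2 r_i = 5·4·3 + 5·5·1 + 9·1·6 + 7·5·7 + 7·3·5 = 489 ≡ 5.
  S = (4, 3, 5) ≠ 0, so r is not a codeword (an error is present).
Step 3: locate the error. For a single error e at position i, S_ℓ = v_i·e·α_i^ℓ, so α_err = S_1/S_0.
  S_0^{−1} = 4^{−1} = 3 (mod 11), so α_err = 3·3 = 9 ≡ 9 = α_1. Error position i = 1.
  Consistency check: S_2/S_1 = 5·4 = 20 ≡ 9 = α_err ✓ (single-error assumption holds).
Step 4: error magnitude e = S_0/v_1 = S_0·∏_{j≠1}(α_1 − α_j) = 4·9 = 36 ≡ 3 (mod 11).
Step 5: correct position 1: c_1 = r_1 − e = 3 − 3 ≡ 0 (mod 11). Hence c = [0, 1, 6, 7, 5].
  Check: interpolating c through the α_i gives m(x) = 4 + 2·x (degree < 2) with m(α_i) = c_i for every i, so c is indeed a codeword.


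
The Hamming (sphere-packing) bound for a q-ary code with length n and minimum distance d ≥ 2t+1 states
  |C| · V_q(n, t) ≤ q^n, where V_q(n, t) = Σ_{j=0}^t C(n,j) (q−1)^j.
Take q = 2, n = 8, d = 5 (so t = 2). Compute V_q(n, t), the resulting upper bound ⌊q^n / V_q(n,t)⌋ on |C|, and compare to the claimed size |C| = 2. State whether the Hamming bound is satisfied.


V_q(n, t) = 37, q^n = 256, Hamming bound = 6, |C| = 2 ≤ bound (satisfied).

Step 1: Compute V_q(n, t) = Σ_{j=0}^2 C(n, j) (q−1)^j.
  j = 0: C(8,0)·(1)^0 = 1·1 = 1.
  j = 1: C(8,1)·(1)^1 = 8·1 = 8.
  j = 2: C(8,2)·(1)^2 = 28·1 = 28.
  V_q(n, t) = 1 + 8 + 28 = 37.
Step 2: q^n = 2^8 = 256.
Step 3: Hamming bound ⌊q^n / V_q(n,t)⌋ = ⌊256/37⌋ = 6.
Step 4: Compare |C| = 2 to 6: satisfied.
The claimed |C| lies below the Hamming bound.


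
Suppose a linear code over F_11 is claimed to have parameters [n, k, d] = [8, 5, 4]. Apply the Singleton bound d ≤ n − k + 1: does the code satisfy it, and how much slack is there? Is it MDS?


Singleton RHS = n − k + 1 = 4, slack = 0, bound satisfied, MDS.

Singleton bound: d ≤ n − k + 1.
Here n = 8, k = 5, so n − k + 1 = 4.
Given d = 4, check d ≤ 4: YES.
Slack = (n − k + 1) − d = 0.
The code is MDS (slack = 0).
Description: the claimed parameters are [8, 5, 4]_11; such a code would be MDS (meets Singleton bound).


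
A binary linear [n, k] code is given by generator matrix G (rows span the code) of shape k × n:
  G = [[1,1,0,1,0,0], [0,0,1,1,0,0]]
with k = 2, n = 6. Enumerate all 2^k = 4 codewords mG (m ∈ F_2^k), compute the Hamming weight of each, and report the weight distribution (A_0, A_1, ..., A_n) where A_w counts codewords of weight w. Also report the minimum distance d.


Weight distribution: A_0 = 1, A_2 = 1, A_3 = 2. Minimum distance d = 2.

Enumerate all 2^2 = 4 messages m ∈ F_2^2.
For each, compute codeword c = mG in F_2^6, then tally its weight.
  m = 00 → c = 000000, weight = 0.
  m = 10 → c = 110100, weight = 3.
  m = 01 → c = 001100, weight = 2.
  m = 11 → c = 111000, weight = 3.
Tally weights:
  weight 0: 1 codewords.
  weight 2: 1 codewords.
  weight 3: 2 codewords.
Minimum distance d = smallest w > 0 with A_w > 0 = 2.
Sanity: Σ A_w = 4 = 2^2 = 4 ✓.


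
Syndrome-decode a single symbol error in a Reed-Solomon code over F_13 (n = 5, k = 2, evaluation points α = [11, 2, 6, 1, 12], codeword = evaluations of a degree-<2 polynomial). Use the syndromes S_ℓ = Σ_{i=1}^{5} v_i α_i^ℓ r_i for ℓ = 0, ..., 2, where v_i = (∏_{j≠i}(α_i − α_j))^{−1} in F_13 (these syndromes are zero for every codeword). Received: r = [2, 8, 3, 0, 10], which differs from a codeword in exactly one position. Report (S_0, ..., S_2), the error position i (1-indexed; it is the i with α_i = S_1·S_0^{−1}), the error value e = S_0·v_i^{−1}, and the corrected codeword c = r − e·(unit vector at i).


S = (1, 6, 10), error at position 3, error magnitude e = 2, c = [2, 8, 1, 0, 10].

Step 1: column multipliers v_i = (∏_{j≠i}(α_i − α_j))^{−1} mod 13.
  i = 1 (α = 11): (11−2)(11−6)(11−1)(11−12) = 9·5·10·(−1) = −450 ≡ 5, so v_1 = 5^{−1} = 8 (mod 13).
  i = 2 (α = 2): (2−11)(2−6)(2−1)(2−12) = (−9)·(−4)·1·(−10) = −360 ≡ 4, so v_2 = 4^{−1} = 10 (mod 13).
  i = 3 (α = 6): (6−11)(6−2)(6−1)(6−12) = (−5)·4·5·(−6) = 600 ≡ 2, so v_3 = 2^{−1} = 7 (mod 13).
  i = 4 (α = 1): (1−11)(1−2)(1−6)(1−12) = (−10)·(−1)·(−5)·(−11) = 550 ≡ 4, so v_4 = 4^{−1} = 10 (mod 13).
  i = 5 (α = 12): (12−11)(12−2)(12−6)(12−1) = 1·10·6·11 = 660 ≡ 10, so v_5 = 10^{−1} = 4 (mod 13).
  v = [8, 10, 7, 10, 4].
Step 2: syndromes of r = [2, 8, 3, 0, 10] (all sums mod 13).
  S_0 = Σ v_i r_i = 8·2 + 10·8 + 7·3 + 10·0 + 4·10 = 157 ≡ 1.
  S_1 = Σ v_i α_i r_i = 8·11·2 + 10·2·8 + 7·6·3 + 10·1·0 + 4·12·10 = 942 ≡ 6.
  α_i^2 mod 13 = [4, 4, 10, 1, 1].
  S_2 = Σ v_i α_i^2 r_i = 8·4·2 + 10·4·8 + 7·10·3 + 10·1·0 + 4·1·10 = 634 ≡ 10.
  S = (1, 6, 10) ≠ 0, so r is not a codeword (an error is present).
Step 3: locate the error. For a single error e at position i, S_ℓ = v_i·e·α_i^ℓ, so α_err = S_1/S_0.
  S_0^{−1} = 1^{−1} = 1 (mod 13), so α_err = 6·1 = 6 ≡ 6 = α_3. Error position i = 3.
  Consistency check: S_2/S_1 = 10·11 = 110 ≡ 6 = α_err ✓ (single-error assumption holds).
Step 4: error magnitude e = S_0/v_3 = S_0·∏_{j≠3}(α_3 − α_j) = 1·2 = 2 ≡ 2 (mod 13).
Step 5: correct position 3: c_3 = r_3 − e = 3 − 2 ≡ 1 (mod 13). Hence c = [2, 8, 1, 0, 10].
  Check: interpolating c through the α_i gives m(x) = 5 + 8·x (degree < 2) with m(α_i) = c_i for every i, so c is indeed a codeword.


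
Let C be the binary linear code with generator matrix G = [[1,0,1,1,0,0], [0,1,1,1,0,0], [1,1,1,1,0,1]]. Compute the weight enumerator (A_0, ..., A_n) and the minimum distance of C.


Weight distribution: A_0 = 1, A_2 = 3, A_3 = 3, A_5 = 1. Minimum distance d = 2.

Enumerate all 2^3 = 8 messages m ∈ F_2^3.
For each, compute codeword c = mG in F_2^6, then tally its weight.
  m = 000 → c = 000000, weight = 0.
  m = 100 → c = 101100, weight = 3.
  m = 010 → c = 011100, weight = 3.
  m = 110 → c = 110000, weight = 2.
  m = 001 → c = 111101, weight = 5.
  m = 101 → c = 010001, weight = 2.
  m = 011 → c = 100001, weight = 2.
  m = 111 → c = 001101, weight = 3.
Tally weights:
  weight 0: 1 codewords.
  weight 2: 3 codewords.
  weight 3: 3 codewords.
  weight 5: 1 codewords.
Minimum distance d = smallest w > 0 with A_w > 0 = 2.
Sanity: Σ A_w = 8 = 2^3 = 8 ✓.


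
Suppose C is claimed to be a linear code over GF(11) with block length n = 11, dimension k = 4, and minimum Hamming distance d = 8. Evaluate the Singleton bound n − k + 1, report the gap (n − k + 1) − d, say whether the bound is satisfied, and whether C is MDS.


Singleton RHS = n − k + 1 = 8, slack = 0, bound satisfied, MDS.

Singleton bound: d ≤ n − k + 1.
Here n = 11, k = 4, so n − k + 1 = 8.
Given d = 8, check d ≤ 8: YES.
Slack = (n − k + 1) − d = 0.
The code is MDS (slack = 0).
Description: the claimed parameters are [11, 4, 8]_11; such a code would be MDS (meets Singleton bound).


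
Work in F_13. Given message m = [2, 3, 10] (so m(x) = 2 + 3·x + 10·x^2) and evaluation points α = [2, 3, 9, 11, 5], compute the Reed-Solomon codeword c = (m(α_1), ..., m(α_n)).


c = [9, 10, 7, 10, 7]

Message polynomial: m(x) = 2 + 3·x + 10·x^2 (mod 13).
For each evaluation point α_i, compute m(α_i) mod 13:
  α_1 = 2: Horner steps 10 → 10 → 9, so m(2) = 9.
  α_2 = 3: Horner steps 10 → 7 → 10, so m(3) = 10.
  α_3 = 9: Horner steps 10 → 2 → 7, so m(9) = 7.
  α_4 = 11: Horner steps 10 → 9 → 10, so m(11) = 10.
  α_5 = 5: Horner steps 10 → 1 → 7, so m(5) = 7.
Codeword c = [9, 10, 7, 10, 7] ∈ F_13^5.


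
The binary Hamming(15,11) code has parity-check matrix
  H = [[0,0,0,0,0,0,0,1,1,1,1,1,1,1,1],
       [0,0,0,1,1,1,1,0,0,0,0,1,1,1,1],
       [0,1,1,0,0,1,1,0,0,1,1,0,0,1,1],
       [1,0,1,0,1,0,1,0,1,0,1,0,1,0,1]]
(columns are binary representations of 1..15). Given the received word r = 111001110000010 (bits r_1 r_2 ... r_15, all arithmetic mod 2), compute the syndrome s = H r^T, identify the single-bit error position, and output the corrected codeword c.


s = (0, 1, 1, 1)^T, error position = 7, corrected codeword c = 111001010000010

Compute s = H r^T mod 2 one row at a time:
  s_1 = 1 + 0 + 0 + 0 + 0 + 0 + 1 + 0 = 2 ≡ 0 (mod 2).
  s_2 = 0 + 0 + 1 + 1 + 0 + 0 + 1 + 0 = 3 ≡ 1 (mod 2).
  s_3 = 1 + 1 + 1 + 1 + 0 + 0 + 1 + 0 = 5 ≡ 1 (mod 2).
  s_4 = 1 + 1 + 0 + 1 + 0 + 0 + 0 + 0 = 3 ≡ 1 (mod 2).
s = (0, 1, 1, 1)^T — this equals column 7 of H (binary 0111), so error is at position 7.
Correct: flip bit 7 of r = 111001110000010 to get c = 111001010000010.


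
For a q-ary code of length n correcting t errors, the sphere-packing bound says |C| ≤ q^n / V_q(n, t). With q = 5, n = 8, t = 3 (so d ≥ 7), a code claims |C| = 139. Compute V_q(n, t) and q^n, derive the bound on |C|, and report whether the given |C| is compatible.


V_q(n, t) = 4065, q^n = 390625, Hamming bound = 96, |C| = 139 > bound (violated).

Step 1: Compute V_q(n, t) = Σ_{j=0}^3 C(n, j) (q−1)^j.
  j = 0: C(8,0)·(4)^0 = 1·1 = 1.
  j = 1: C(8,1)·(4)^1 = 8·4 = 32.
  j = 2: C(8,2)·(4)^2 = 28·16 = 448.
  j = 3: C(8,3)·(4)^3 = 56·64 = 3584.
  V_q(n, t) = 1 + 32 + 448 + 3584 = 4065.
Step 2: q^n = 5^8 = 390625.
Step 3: Hamming bound ⌊q^n / V_q(n,t)⌋ = ⌊390625/4065⌋ = 96.
Step 4: Compare |C| = 139 to 96: violated.
The claimed |C| lies above the Hamming bound, so no 5-ary code of length 8 with d ≥ 7 can have 139 codewords.


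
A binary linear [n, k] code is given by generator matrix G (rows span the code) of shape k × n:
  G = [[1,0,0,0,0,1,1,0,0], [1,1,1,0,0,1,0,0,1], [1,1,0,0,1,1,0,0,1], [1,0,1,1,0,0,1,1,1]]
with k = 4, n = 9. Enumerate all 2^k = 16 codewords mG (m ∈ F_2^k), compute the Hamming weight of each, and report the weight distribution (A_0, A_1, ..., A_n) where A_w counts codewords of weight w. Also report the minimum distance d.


Weight distribution: A_0 = 1, A_2 = 1, A_3 = 1, A_4 = 3, A_5 = 6, A_6 = 3, A_7 = 1. Minimum distance d = 2.

Enumerate all 2^4 = 16 messages m ∈ F_2^4.
For each, compute codeword c = mG in F_2^9, then tally its weight.
  m = 0000 → c = 000000000, weight = 0.
  m = 1000 → c = 100001100, weight = 3.
  m = 0100 → c = 111001001, weight = 5.
  m = 1100 → c = 011000101, weight = 4.
  m = 0010 → c = 110011001, weight = 5.
  m = 1010 → c = 010010101, weight = 4.
  m = 0110 → c = 001010000, weight = 2.
  m = 1110 → c = 101011100, weight = 5.
  m = 0001 → c = 101100111, weight = 6.
  m = 1001 → c = 001101011, weight = 5.
  m = 0101 → c = 010101110, weight = 5.
  m = 1101 → c = 110100010, weight = 4.
  m = 0011 → c = 011111110, weight = 7.
  m = 1011 → c = 111110010, weight = 6.
  m = 0111 → c = 100110111, weight = 6.
  m = 1111 → c = 000111011, weight = 5.
Tally weights:
  weight 0: 1 codewords.
  weight 2: 1 codewords.
  weight 3: 1 codewords.
  weight 4: 3 codewords.
  weight 5: 6 codewords.
  weight 6: 3 codewords.
  weight 7: 1 codewords.
Minimum distance d = smallest w > 0 with A_w > 0 = 2.
Sanity: Σ A_w = 16 = 2^4 = 16 ✓.


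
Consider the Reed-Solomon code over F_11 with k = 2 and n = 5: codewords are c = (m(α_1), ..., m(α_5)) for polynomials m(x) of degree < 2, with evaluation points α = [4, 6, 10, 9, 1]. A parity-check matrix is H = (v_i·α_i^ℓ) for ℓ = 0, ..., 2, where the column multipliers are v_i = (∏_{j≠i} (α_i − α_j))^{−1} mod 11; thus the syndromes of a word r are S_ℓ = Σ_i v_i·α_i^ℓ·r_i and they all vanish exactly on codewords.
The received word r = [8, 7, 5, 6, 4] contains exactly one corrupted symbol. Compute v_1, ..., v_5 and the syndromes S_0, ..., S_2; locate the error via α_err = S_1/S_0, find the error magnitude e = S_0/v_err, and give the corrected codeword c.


S = (6, 10, 2), error at position 4, error magnitude e = 6, c = [8, 7, 5, 0, 4].

Step 1: column multipliers v_i = (∏_{j≠i}(α_i − α_j))^{−1} mod 11.
  i = 1 (α = 4): (4−6)(4−10)(4−9)(4−1) = (−2)·(−6)·(−5)·3 = −180 ≡ 7, so v_1 = 7^{−1} = 8 (mod 11).
  i = 2 (α = 6): (6−4)(6−10)(6−9)(6−1) = 2·(−4)·(−3)·5 = 120 ≡ 10, so v_2 = 10^{−1} = 10 (mod 11).
  i = 3 (α = 10): (10−4)(10−6)(10−9)(10−1) = 6·4·1·9 = 216 ≡ 7, so v_3 = 7^{−1} = 8 (mod 11).
  i = 4 (α = 9): (9−4)(9−6)(9−10)(9−1) = 5·3·(−1)·8 = −120 ≡ 1, so v_4 = 1^{−1} = 1 (mod 11).
  i = 5 (α = 1): (1−4)(1−6)(1−10)(1−9) = (−3)·(−5)·(−9)·(−8) = 1080 ≡ 2, so v_5 = 2^{−1} = 6 (mod 11).
  v = [8, 10, 8, 1, 6].
Step 2: syndromes of r = [8, 7, 5, 6, 4] (all sums mod 11).
  S_0 = Σ v_i r_i = 8·8 + 10·7 + 8·5 + 1·6 + 6·4 = 204 ≡ 6.
  S_1 = Σ v_i α_i r_i = 8·4·8 + 10·6·7 + 8·10·5 + 1·9·6 + 6·1·4 = 1154 ≡ 10.
  α_i^2 mod 11 = [5, 3, 1, 4, 1].
  S_2 = Σ v_i α_i^2 r_i = 8·5·8 + 10·3·7 + 8·1·5 + 1·4·6 + 6·1·4 = 618 ≡ 2.
  S = (6, 10, 2) ≠ 0, so r is not a codeword (an error is present).
Step 3: locate the error. For a single error e at position i, S_ℓ = v_i·e·α_i^ℓ, so α_err = S_1/S_0.
  S_0^{−1} = 6^{−1} = 2 (mod 11), so α_err = 10·2 = 20 ≡ 9 = α_4. Error position i = 4.
  Consistency check: S_2/S_1 = 2·10 = 20 ≡ 9 = α_err ✓ (single-error assumption holds).
Step 4: error magnitude e = S_0/v_4 = S_0·∏_{j≠4}(α_4 − α_j) = 6·1 = 6 ≡ 6 (mod 11).
Step 5: correct position 4: c_4 = r_4 − e = 6 − 6 ≡ 0 (mod 11). Hence c = [8, 7, 5, 0, 4].
  Check: interpolating c through the α_i gives m(x) = 10 + 5·x (degree < 2) with m(α_i) = c_i for every i, so c is indeed a codeword.


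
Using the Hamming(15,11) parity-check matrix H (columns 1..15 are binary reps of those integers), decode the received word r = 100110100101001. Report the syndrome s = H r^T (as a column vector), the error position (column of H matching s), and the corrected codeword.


s = (1, 1, 1, 0)^T, error position = 14, corrected codeword c = 100110100101011

Compute s = H r^T mod 2 one row at a time:
  s_1 = 0 + 0 + 1 + 0 + 1 + 0 + 0 + 1 = 3 ≡ 1 (mod 2).
  s_2 = 1 + 1 + 0 + 1 + 1 + 0 + 0 + 1 = 5 ≡ 1 (mod 2).
  s_3 = 0 + 0 + 0 + 1 + 1 + 0 + 0 + 1 = 3 ≡ 1 (mod 2).
  s_4 = 1 + 0 + 1 + 1 + 0 + 0 + 0 + 1 = 4 ≡ 0 (mod 2).
s = (1, 1, 1, 0)^T — this equals column 14 of H (binary 1110), so error is at position 14.
Correct: flip bit 14 of r = 100110100101001 to get c = 100110100101011.


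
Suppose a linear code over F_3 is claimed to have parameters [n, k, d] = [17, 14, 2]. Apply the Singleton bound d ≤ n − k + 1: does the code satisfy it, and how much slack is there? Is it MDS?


Singleton RHS = n − k + 1 = 4, slack = 2, bound satisfied, not MDS.

Singleton bound: d ≤ n − k + 1.
Here n = 17, k = 14, so n − k + 1 = 4.
Given d = 2, check d ≤ 4: YES.
Slack = (n − k + 1) − d = 2.
The code is NOT MDS (slack = 2 > 0).
Description: the claimed parameters are [17, 14, 2]_3; such a code would be non-MDS.


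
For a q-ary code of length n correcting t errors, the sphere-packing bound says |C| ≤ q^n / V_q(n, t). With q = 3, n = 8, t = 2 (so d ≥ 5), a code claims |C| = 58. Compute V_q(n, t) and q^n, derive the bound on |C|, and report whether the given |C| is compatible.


V_q(n, t) = 129, q^n = 6561, Hamming bound = 50, |C| = 58 > bound (violated).

Step 1: Compute V_q(n, t) = Σ_{j=0}^2 C(n, j) (q−1)^j.
  j = 0: C(8,0)·(2)^0 = 1·1 = 1.
  j = 1: C(8,1)·(2)^1 = 8·2 = 16.
  j = 2: C(8,2)·(2)^2 = 28·4 = 112.
  V_q(n, t) = 1 + 16 + 112 = 129.
Step 2: q^n = 3^8 = 6561.
Step 3: Hamming bound ⌊q^n / V_q(n,t)⌋ = ⌊6561/129⌋ = 50.
Step 4: Compare |C| = 58 to 50: violated.
The claimed |C| lies above the Hamming bound, so no 3-ary code of length 8 with d ≥ 5 can have 58 codewords.


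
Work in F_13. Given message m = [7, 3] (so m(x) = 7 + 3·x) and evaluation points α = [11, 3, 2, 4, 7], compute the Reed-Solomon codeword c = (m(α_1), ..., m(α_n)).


c = [1, 3, 0, 6, 2]

Message polynomial: m(x) = 7 + 3·x (mod 13).
For each evaluation point α_i, compute m(α_i) mod 13:
  α_1 = 11: Horner steps 3 → 1, so m(11) = 1.
  α_2 = 3: Horner steps 3 → 3, so m(3) = 3.
  α_3 = 2: Horner steps 3 → 0, so m(2) = 0.
  α_4 = 4: Horner steps 3 → 6, so m(4) = 6.
  α_5 = 7: Horner steps 3 → 2, so m(7) = 2.
Codeword c = [1, 3, 0, 6, 2] ∈ F_13^5.


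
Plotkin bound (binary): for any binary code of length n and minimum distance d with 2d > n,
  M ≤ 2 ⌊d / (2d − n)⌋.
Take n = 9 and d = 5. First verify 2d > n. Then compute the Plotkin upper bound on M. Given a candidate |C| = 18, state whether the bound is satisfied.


Plotkin bound M ≤ 10; given |C| = 18 > bound (violated).

Check applicability: 2d = 10, n = 9.
2d − n = 1 > 0, so Plotkin applies.
Compute d/(2d−n) = 5/1 ≈ 5.0000.
⌊d/(2d−n)⌋ = 5.
Plotkin bound: M ≤ 2·5 = 10.
Given |C| = 18, check: VIOLATED.
This |C| is above the Plotkin bound, so no binary code with n = 9, d = 5 and 18 codewords exists.


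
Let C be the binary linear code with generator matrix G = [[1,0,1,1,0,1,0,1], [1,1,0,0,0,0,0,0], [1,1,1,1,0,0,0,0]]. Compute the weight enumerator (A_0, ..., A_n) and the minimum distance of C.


Weight distribution: A_0 = 1, A_2 = 2, A_3 = 2, A_4 = 1, A_5 = 2. Minimum distance d = 2.

Enumerate all 2^3 = 8 messages m ∈ F_2^3.
For each, compute codeword c = mG in F_2^8, then tally its weight.
  m = 000 → c = 00000000, weight = 0.
  m = 100 → c = 10110101, weight = 5.
  m = 010 → c = 11000000, weight = 2.
  m = 110 → c = 01110101, weight = 5.
  m = 001 → c = 11110000, weight = 4.
  m = 101 → c = 01000101, weight = 3.
  m = 011 → c = 00110000, weight = 2.
  m = 111 → c = 10000101, weight = 3.
Tally weights:
  weight 0: 1 codewords.
  weight 2: 2 codewords.
  weight 3: 2 codewords.
  weight 4: 1 codewords.
  weight 5: 2 codewords.
Minimum distance d = smallest w > 0 with A_w > 0 = 2.
Sanity: Σ A_w = 8 = 2^3 = 8 ✓.


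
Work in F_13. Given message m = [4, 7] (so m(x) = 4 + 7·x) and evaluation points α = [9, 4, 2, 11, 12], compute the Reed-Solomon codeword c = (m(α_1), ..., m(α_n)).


c = [2, 6, 5, 3, 10]

Message polynomial: m(x) = 4 + 7·x (mod 13).
For each evaluation point α_i, compute m(α_i) mod 13:
  α_1 = 9: Horner steps 7 → 2, so m(9) = 2.
  α_2 = 4: Horner steps 7 → 6, so m(4) = 6.
  α_3 = 2: Horner steps 7 → 5, so m(2) = 5.
  α_4 = 11: Horner steps 7 → 3, so m(11) = 3.
  α_5 = 12: Horner steps 7 → 10, so m(12) = 10.
Codeword c = [2, 6, 5, 3, 10] ∈ F_13^5.


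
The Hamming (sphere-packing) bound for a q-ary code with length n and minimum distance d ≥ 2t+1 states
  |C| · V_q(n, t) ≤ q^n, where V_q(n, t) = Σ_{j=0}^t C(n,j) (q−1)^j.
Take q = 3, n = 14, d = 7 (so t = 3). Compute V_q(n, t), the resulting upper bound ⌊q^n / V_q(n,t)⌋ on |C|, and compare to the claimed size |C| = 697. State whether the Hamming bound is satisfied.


V_q(n, t) = 3305, q^n = 4782969, Hamming bound = 1447, |C| = 697 ≤ bound (satisfied).

Step 1: Compute V_q(n, t) = Σ_{j=0}^3 C(n, j) (q−1)^j.
  j = 0: C(14,0)·(2)^0 = 1·1 = 1.
  j = 1: C(14,1)·(2)^1 = 14·2 = 28.
  j = 2: C(14,2)·(2)^2 = 91·4 = 364.
  j = 3: C(14,3)·(2)^3 = 364·8 = 2912.
  V_q(n, t) = 1 + 28 + 364 + 2912 = 3305.
Step 2: q^n = 3^14 = 4782969.
Step 3: Hamming bound ⌊q^n / V_q(n,t)⌋ = ⌊4782969/3305⌋ = 1447.
Step 4: Compare |C| = 697 to 1447: satisfied.
The claimed |C| lies below the Hamming bound.


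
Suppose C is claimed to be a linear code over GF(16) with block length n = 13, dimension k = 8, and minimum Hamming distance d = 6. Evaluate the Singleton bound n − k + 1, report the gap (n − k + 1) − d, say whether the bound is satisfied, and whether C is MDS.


Singleton RHS = n − k + 1 = 6, slack = 0, bound satisfied, MDS.

Singleton bound: d ≤ n − k + 1.
Here n = 13, k = 8, so n − k + 1 = 6.
Given d = 6, check d ≤ 6: YES.
Slack = (n − k + 1) − d = 0.
The code is MDS (slack = 0).
Description: the claimed parameters are [13, 8, 6]_16; such a code would be MDS (meets Singleton bound).
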